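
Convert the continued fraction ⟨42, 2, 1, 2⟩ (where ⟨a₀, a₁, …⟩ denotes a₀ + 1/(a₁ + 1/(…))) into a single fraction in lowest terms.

Start with 2.
1 + 1/(2/1) = 1 + 1/2 = 3/2
2 + 1/(3/2) = 2 + 2/3 = 8/3
42 + 1/(8/3) = 42 + 3/8 = 339/8

339/8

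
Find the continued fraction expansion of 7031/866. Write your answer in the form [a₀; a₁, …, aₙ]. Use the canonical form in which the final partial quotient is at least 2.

7031 ÷ 866 → quotient 8, remainder 103
866 ÷ 103 → quotient 8, remainder 42
103 ÷ 42 → quotient 2, remainder 19
42 ÷ 19 → quotient 2, remainder 4
19 ÷ 4 → quotient 4, remainder 3
4 ÷ 3 → quotient 1, remainder 1
3 ÷ 1 → quotient 3, remainder 0

[8; 8, 2, 2, 4, 1, 3]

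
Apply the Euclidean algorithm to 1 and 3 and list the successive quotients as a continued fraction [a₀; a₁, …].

1 ÷ 3 → quotient 0, remainder 1
3 ÷ 1 → quotient 3, remainder 0

[0; 3]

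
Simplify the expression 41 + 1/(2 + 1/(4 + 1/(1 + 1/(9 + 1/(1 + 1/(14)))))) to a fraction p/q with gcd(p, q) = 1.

73539/1774

a_0 = 41: 41/1
a_1 = 2: 83/2
a_2 = 4: 373/9
a_3 = 1: 456/11
a_4 = 9: 4477/108
a_5 = 1: 4933/119
a_6 = 14: 73539/1774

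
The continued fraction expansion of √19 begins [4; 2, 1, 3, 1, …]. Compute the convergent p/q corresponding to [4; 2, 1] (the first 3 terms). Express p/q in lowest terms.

Compute successive convergents:
a_0 = 4: 4/1
a_1 = 2: 9/2
a_2 = 1: 13/3

13/3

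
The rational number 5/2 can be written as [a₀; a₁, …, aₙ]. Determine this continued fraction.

[2; 2]

Apply division with remainder until the remainder is 0:
5 = 2·2 + 1, so a_0 = 2
2 = 2·1 + 0, so a_1 = 2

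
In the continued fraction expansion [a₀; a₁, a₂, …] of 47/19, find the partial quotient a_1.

47 = 2·19 + 9, so a_0 = 2
19 = 2·9 + 1, so a_1 = 2

2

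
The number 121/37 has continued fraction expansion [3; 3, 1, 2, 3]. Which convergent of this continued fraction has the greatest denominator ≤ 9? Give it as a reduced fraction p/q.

List convergents until the denominator exceeds the bound:
a_0 = 3: 3/1  (≤ bound)
a_1 = 3: 10/3  (≤ bound)
a_2 = 1: 13/4  (≤ bound)
a_3 = 2: 36/11  (> 9, stop)

13/4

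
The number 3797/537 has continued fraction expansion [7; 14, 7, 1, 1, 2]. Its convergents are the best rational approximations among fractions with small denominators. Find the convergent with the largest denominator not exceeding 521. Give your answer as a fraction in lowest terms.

1499/212

a_0 = 7: 7/1  (≤ bound)
a_1 = 14: 99/14  (≤ bound)
a_2 = 7: 700/99  (≤ bound)
a_3 = 1: 799/113  (≤ bound)
a_4 = 1: 1499/212  (≤ bound)
a_5 = 2: 3797/537  (> 521, stop)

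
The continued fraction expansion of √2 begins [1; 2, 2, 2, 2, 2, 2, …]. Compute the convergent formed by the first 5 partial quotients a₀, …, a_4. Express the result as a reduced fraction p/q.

41/29

Start with 2.
2 + 1/(2/1) = 2 + 1/2 = 5/2
2 + 1/(5/2) = 2 + 2/5 = 12/5
2 + 1/(12/5) = 2 + 5/12 = 29/12
1 + 1/(29/12) = 1 + 12/29 = 41/29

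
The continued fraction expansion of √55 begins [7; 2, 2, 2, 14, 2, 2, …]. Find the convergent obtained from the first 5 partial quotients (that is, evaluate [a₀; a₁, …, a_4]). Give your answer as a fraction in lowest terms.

Collapse the nested fraction from the inside out:
Start with 14.
2 + 1/(14/1) = 2 + 1/14 = 29/14
2 + 1/(29/14) = 2 + 14/29 = 72/29
2 + 1/(72/29) = 2 + 29/72 = 173/72
7 + 1/(173/72) = 7 + 72/173 = 1283/173

1283/173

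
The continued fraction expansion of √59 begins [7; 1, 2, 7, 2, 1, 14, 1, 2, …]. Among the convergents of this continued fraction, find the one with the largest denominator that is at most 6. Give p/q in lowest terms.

List convergents until the denominator exceeds the bound:
a_0 = 7: 7/1  (≤ bound)
a_1 = 1: 8/1  (≤ bound)
a_2 = 2: 23/3  (≤ bound)
a_3 = 7: 169/22  (> 6, stop)

23/3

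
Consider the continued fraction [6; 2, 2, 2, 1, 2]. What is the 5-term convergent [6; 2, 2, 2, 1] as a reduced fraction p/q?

Start with 1.
2 + 1/(1/1) = 2 + 1/1 = 3/1
2 + 1/(3/1) = 2 + 1/3 = 7/3
2 + 1/(7/3) = 2 + 3/7 = 17/7
6 + 1/(17/7) = 6 + 7/17 = 109/17

109/17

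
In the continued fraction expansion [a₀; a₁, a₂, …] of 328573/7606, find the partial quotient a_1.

Repeatedly divide and take the remainder:
⌊328573/7606⌋ = 43, remainder 1515
⌊7606/1515⌋ = 5, remainder 31

5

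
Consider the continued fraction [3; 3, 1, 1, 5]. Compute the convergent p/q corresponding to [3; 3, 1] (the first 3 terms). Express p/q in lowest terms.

Start with 1.
3 + 1/(1/1) = 3 + 1/1 = 4/1
3 + 1/(4/1) = 3 + 1/4 = 13/4

13/4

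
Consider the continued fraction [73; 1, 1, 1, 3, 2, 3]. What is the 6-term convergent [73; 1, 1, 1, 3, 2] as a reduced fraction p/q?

1841/25

Start with 2.
3 + 1/(2/1) = 3 + 1/2 = 7/2
1 + 1/(7/2) = 1 + 2/7 = 9/7
1 + 1/(9/7) = 1 + 7/9 = 16/9
1 + 1/(16/9) = 1 + 9/16 = 25/16
73 + 1/(25/16) = 73 + 16/25 = 1841/25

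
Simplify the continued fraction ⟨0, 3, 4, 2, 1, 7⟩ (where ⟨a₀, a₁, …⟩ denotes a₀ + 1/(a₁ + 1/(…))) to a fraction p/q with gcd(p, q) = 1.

100/323

Start with 7.
1 + 1/(7/1) = 1 + 1/7 = 8/7
2 + 1/(8/7) = 2 + 7/8 = 23/8
4 + 1/(23/8) = 4 + 8/23 = 100/23
3 + 1/(100/23) = 3 + 23/100 = 323/100
0 + 1/(323/100) = 0 + 100/323 = 100/323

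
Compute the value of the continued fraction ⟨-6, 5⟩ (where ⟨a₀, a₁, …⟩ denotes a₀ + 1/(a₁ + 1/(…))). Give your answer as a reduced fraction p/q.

Compute successive convergents:
a_0 = -6: -6/1
a_1 = 5: -29/5

-29/5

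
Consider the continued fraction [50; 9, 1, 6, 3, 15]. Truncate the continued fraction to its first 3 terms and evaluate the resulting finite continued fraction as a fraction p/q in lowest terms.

501/10

Start with 1.
9 + 1/(1/1) = 9 + 1/1 = 10/1
50 + 1/(10/1) = 50 + 1/10 = 501/10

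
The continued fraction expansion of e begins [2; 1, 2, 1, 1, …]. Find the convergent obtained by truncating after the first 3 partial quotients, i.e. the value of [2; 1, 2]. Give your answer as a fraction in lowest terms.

Compute successive convergents:
a_0 = 2: 2/1
a_1 = 1: 3/1
a_2 = 2: 8/3

8/3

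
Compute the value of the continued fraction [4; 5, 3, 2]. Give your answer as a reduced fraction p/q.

155/37

a_0 = 4: 4/1
a_1 = 5: 21/5
a_2 = 3: 67/16
a_3 = 2: 155/37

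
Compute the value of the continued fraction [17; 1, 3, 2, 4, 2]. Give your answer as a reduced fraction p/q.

Collapse the nested fraction from the inside out:
Start with 2.
4 + 1/(2/1) = 4 + 1/2 = 9/2
2 + 1/(9/2) = 2 + 2/9 = 20/9
3 + 1/(20/9) = 3 + 9/20 = 69/20
1 + 1/(69/20) = 1 + 20/69 = 89/69
17 + 1/(89/69) = 17 + 69/89 = 1582/89

1582/89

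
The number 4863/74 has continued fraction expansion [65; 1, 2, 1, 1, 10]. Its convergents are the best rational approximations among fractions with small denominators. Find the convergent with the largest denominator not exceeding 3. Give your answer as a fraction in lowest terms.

a_0 = 65: 65/1  (≤ bound)
a_1 = 1: 66/1  (≤ bound)
a_2 = 2: 197/3  (≤ bound)
a_3 = 1: 263/4  (> 3, stop)

197/3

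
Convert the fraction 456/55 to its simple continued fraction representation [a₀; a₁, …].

[8; 3, 2, 3, 2]

Run the Euclidean algorithm, recording each quotient:
⌊456/55⌋ = 8, remainder 16
⌊55/16⌋ = 3, remainder 7
⌊16/7⌋ = 2, remainder 2
⌊7/2⌋ = 3, remainder 1
⌊2/1⌋ = 2, remainder 0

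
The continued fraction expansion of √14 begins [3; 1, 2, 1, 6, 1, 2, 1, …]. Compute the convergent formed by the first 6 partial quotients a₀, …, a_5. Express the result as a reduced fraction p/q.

116/31

Start with 1.
6 + 1/(1/1) = 6 + 1/1 = 7/1
1 + 1/(7/1) = 1 + 1/7 = 8/7
2 + 1/(8/7) = 2 + 7/8 = 23/8
1 + 1/(23/8) = 1 + 8/23 = 31/23
3 + 1/(31/23) = 3 + 23/31 = 116/31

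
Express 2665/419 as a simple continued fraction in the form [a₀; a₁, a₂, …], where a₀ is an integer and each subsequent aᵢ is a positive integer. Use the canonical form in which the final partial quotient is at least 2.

Run the Euclidean algorithm, recording each quotient:
⌊2665/419⌋ = 6, remainder 151
⌊419/151⌋ = 2, remainder 117
⌊151/117⌋ = 1, remainder 34
⌊117/34⌋ = 3, remainder 15
⌊34/15⌋ = 2, remainder 4
⌊15/4⌋ = 3, remainder 3
⌊4/3⌋ = 1, remainder 1
⌊3/1⌋ = 3, remainder 0

[6; 2, 1, 3, 2, 3, 1, 3]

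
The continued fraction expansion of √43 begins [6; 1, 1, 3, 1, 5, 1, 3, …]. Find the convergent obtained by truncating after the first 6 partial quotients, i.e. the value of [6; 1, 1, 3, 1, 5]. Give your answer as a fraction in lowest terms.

341/52

Work from the innermost term outward:
Start with 5.
1 + 1/(5/1) = 1 + 1/5 = 6/5
3 + 1/(6/5) = 3 + 5/6 = 23/6
1 + 1/(23/6) = 1 + 6/23 = 29/23
1 + 1/(29/23) = 1 + 23/29 = 52/29
6 + 1/(52/29) = 6 + 29/52 = 341/52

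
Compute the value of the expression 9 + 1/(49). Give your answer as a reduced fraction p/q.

a_0 = 9: 9/1
a_1 = 49: 442/49

442/49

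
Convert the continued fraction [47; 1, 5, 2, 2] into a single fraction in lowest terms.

1531/32

Start with 2.
2 + 1/(2/1) = 2 + 1/2 = 5/2
5 + 1/(5/2) = 5 + 2/5 = 27/5
1 + 1/(27/5) = 1 + 5/27 = 32/27
47 + 1/(32/27) = 47 + 27/32 = 1531/32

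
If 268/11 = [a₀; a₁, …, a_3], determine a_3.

3

268 = 24·11 + 4, so a_0 = 24
11 = 2·4 + 3, so a_1 = 2
4 = 1·3 + 1, so a_2 = 1
3 = 3·1 + 0, so a_3 = 3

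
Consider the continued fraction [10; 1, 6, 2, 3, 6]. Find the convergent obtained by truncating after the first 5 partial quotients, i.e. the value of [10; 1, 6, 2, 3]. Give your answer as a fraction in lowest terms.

a_0 = 10: 10/1
a_1 = 1: 11/1
a_2 = 6: 76/7
a_3 = 2: 163/15
a_4 = 3: 565/52

565/52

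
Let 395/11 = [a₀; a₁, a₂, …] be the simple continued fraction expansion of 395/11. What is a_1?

1

Run the Euclidean algorithm, recording each quotient:
⌊395/11⌋ = 35, remainder 10
⌊11/10⌋ = 1, remainder 1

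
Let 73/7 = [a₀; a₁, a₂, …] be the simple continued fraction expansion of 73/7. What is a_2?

Run the Euclidean algorithm, recording each quotient:
⌊73/7⌋ = 10, remainder 3
⌊7/3⌋ = 2, remainder 1
⌊3/1⌋ = 3, remainder 0

3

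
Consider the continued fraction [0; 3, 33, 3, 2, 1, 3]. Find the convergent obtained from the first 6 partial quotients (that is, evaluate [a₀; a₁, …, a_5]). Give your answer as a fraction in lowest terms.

333/1009

Start with 1.
2 + 1/(1/1) = 2 + 1/1 = 3/1
3 + 1/(3/1) = 3 + 1/3 = 10/3
33 + 1/(10/3) = 33 + 3/10 = 333/10
3 + 1/(333/10) = 3 + 10/333 = 1009/333
0 + 1/(1009/333) = 0 + 333/1009 = 333/1009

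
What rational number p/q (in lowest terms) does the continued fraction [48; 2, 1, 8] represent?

Compute successive convergents:
a_0 = 48: 48/1
a_1 = 2: 97/2
a_2 = 1: 145/3
a_3 = 8: 1257/26

1257/26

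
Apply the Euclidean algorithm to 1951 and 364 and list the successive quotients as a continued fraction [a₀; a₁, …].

Repeatedly divide and take the remainder:
1951 ÷ 364 → quotient 5, remainder 131
364 ÷ 131 → quotient 2, remainder 102
131 ÷ 102 → quotient 1, remainder 29
102 ÷ 29 → quotient 3, remainder 15
29 ÷ 15 → quotient 1, remainder 14
15 ÷ 14 → quotient 1, remainder 1
14 ÷ 1 → quotient 14, remainder 0

[5; 2, 1, 3, 1, 1, 14]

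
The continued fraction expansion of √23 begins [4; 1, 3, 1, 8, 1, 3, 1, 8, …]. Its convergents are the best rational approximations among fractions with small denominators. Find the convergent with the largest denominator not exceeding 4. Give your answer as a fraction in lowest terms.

19/4

a_0 = 4: 4/1  (≤ bound)
a_1 = 1: 5/1  (≤ bound)
a_2 = 3: 19/4  (≤ bound)
a_3 = 1: 24/5  (> 4, stop)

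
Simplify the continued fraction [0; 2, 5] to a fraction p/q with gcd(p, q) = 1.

5/11

Start with 5.
2 + 1/(5/1) = 2 + 1/5 = 11/5
0 + 1/(11/5) = 0 + 5/11 = 5/11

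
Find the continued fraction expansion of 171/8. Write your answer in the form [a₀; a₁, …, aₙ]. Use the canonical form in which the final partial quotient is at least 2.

Apply division with remainder until the remainder is 0:
⌊171/8⌋ = 21, remainder 3
⌊8/3⌋ = 2, remainder 2
⌊3/2⌋ = 1, remainder 1
⌊2/1⌋ = 2, remainder 0

[21; 2, 1, 2]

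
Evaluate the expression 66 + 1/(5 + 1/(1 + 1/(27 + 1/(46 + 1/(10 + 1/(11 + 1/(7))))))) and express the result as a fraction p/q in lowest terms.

Start with 7.
11 + 1/(7/1) = 11 + 1/7 = 78/7
10 + 1/(78/7) = 10 + 7/78 = 787/78
46 + 1/(787/78) = 46 + 78/787 = 36280/787
27 + 1/(36280/787) = 27 + 787/36280 = 980347/36280
1 + 1/(980347/36280) = 1 + 36280/980347 = 1016627/980347
5 + 1/(1016627/980347) = 5 + 980347/1016627 = 6063482/1016627
66 + 1/(6063482/1016627) = 66 + 1016627/6063482 = 401206439/6063482

401206439/6063482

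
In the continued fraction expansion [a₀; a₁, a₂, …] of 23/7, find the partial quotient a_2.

Run the Euclidean algorithm, recording each quotient:
23 ÷ 7 → quotient 3, remainder 2
7 ÷ 2 → quotient 3, remainder 1
2 ÷ 1 → quotient 2, remainder 0

2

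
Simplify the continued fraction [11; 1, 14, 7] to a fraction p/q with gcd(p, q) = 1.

Start with 7.
14 + 1/(7/1) = 14 + 1/7 = 99/7
1 + 1/(99/7) = 1 + 7/99 = 106/99
11 + 1/(106/99) = 11 + 99/106 = 1265/106

1265/106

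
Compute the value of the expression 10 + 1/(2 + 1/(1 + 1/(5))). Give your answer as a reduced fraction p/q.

176/17

Collapse the nested fraction from the inside out:
Start with 5.
1 + 1/(5/1) = 1 + 1/5 = 6/5
2 + 1/(6/5) = 2 + 5/6 = 17/6
10 + 1/(17/6) = 10 + 6/17 = 176/17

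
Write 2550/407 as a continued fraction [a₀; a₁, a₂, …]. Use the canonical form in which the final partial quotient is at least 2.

Run the Euclidean algorithm, recording each quotient:
⌊2550/407⌋ = 6, remainder 108
⌊407/108⌋ = 3, remainder 83
⌊108/83⌋ = 1, remainder 25
⌊83/25⌋ = 3, remainder 8
⌊25/8⌋ = 3, remainder 1
⌊8/1⌋ = 8, remainder 0

[6; 3, 1, 3, 3, 8]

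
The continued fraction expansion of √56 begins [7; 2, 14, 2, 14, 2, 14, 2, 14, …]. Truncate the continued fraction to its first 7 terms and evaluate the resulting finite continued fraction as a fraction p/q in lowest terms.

194873/26041

a_0 = 7: 7/1
a_1 = 2: 15/2
a_2 = 14: 217/29
a_3 = 2: 449/60
a_4 = 14: 6503/869
a_5 = 2: 13455/1798
a_6 = 14: 194873/26041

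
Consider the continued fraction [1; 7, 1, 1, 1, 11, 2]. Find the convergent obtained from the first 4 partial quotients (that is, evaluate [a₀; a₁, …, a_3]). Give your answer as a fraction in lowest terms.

Start with 1.
1 + 1/(1/1) = 1 + 1/1 = 2/1
7 + 1/(2/1) = 7 + 1/2 = 15/2
1 + 1/(15/2) = 1 + 2/15 = 17/15

17/15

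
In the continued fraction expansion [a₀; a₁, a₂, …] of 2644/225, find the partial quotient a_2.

3

⌊2644/225⌋ = 11, remainder 169
⌊225/169⌋ = 1, remainder 56
⌊169/56⌋ = 3, remainder 1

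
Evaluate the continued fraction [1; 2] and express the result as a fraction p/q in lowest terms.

3/2

Work from the innermost term outward:
Start with 2.
1 + 1/(2/1) = 1 + 1/2 = 3/2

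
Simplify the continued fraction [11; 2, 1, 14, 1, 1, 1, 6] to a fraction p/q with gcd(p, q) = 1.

10422/919

Work from the innermost term outward:
Start with 6.
1 + 1/(6/1) = 1 + 1/6 = 7/6
1 + 1/(7/6) = 1 + 6/7 = 13/7
1 + 1/(13/7) = 1 + 7/13 = 20/13
14 + 1/(20/13) = 14 + 13/20 = 293/20
1 + 1/(293/20) = 1 + 20/293 = 313/293
2 + 1/(313/293) = 2 + 293/313 = 919/313
11 + 1/(919/313) = 11 + 313/919 = 10422/919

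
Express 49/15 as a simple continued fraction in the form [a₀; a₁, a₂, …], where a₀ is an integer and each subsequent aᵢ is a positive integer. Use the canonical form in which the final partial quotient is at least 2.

[3; 3, 1, 3]

Run the Euclidean algorithm, recording each quotient:
49 = 3·15 + 4, so a_0 = 3
15 = 3·4 + 3, so a_1 = 3
4 = 1·3 + 1, so a_2 = 1
3 = 3·1 + 0, so a_3 = 3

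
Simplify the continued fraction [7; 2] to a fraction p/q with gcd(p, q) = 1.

15/2

Starting at the tail and folding back:
Start with 2.
7 + 1/(2/1) = 7 + 1/2 = 15/2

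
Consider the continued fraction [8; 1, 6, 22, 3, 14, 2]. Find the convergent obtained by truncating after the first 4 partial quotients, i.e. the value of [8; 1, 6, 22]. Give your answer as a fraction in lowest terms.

Start with 22.
6 + 1/(22/1) = 6 + 1/22 = 133/22
1 + 1/(133/22) = 1 + 22/133 = 155/133
8 + 1/(155/133) = 8 + 133/155 = 1373/155

1373/155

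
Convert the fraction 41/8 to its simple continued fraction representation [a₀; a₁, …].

[5; 8]

Apply division with remainder until the remainder is 0:
⌊41/8⌋ = 5, remainder 1
⌊8/1⌋ = 8, remainder 0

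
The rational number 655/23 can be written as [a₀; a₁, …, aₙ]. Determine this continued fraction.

[28; 2, 11]

Repeatedly divide and take the remainder:
⌊655/23⌋ = 28, remainder 11
⌊23/11⌋ = 2, remainder 1
⌊11/1⌋ = 11, remainder 0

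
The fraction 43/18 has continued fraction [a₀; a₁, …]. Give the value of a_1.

2

Run the Euclidean algorithm, recording each quotient:
⌊43/18⌋ = 2, remainder 7
⌊18/7⌋ = 2, remainder 4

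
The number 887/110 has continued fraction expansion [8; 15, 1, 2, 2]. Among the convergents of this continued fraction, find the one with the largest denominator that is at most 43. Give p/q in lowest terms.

129/16

List convergents until the denominator exceeds the bound:
a_0 = 8: 8/1  (≤ bound)
a_1 = 15: 121/15  (≤ bound)
a_2 = 1: 129/16  (≤ bound)
a_3 = 2: 379/47  (> 43, stop)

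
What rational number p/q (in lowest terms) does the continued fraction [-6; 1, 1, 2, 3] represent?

-92/17

Start with 3.
2 + 1/(3/1) = 2 + 1/3 = 7/3
1 + 1/(7/3) = 1 + 3/7 = 10/7
1 + 1/(10/7) = 1 + 7/10 = 17/10
-6 + 1/(17/10) = -6 + 10/17 = -92/17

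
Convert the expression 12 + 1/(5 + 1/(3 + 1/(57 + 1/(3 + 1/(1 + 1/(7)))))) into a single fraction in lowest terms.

348016/28555

a_0 = 12: 12/1
a_1 = 5: 61/5
a_2 = 3: 195/16
a_3 = 57: 11176/917
a_4 = 3: 33723/2767
a_5 = 1: 44899/3684
a_6 = 7: 348016/28555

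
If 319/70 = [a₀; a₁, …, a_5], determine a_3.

3

319 ÷ 70 → quotient 4, remainder 39
70 ÷ 39 → quotient 1, remainder 31
39 ÷ 31 → quotient 1, remainder 8
31 ÷ 8 → quotient 3, remainder 7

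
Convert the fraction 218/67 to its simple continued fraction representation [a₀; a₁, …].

[3; 3, 1, 16]

218 = 3·67 + 17, so a_0 = 3
67 = 3·17 + 16, so a_1 = 3
17 = 1·16 + 1, so a_2 = 1
16 = 16·1 + 0, so a_3 = 16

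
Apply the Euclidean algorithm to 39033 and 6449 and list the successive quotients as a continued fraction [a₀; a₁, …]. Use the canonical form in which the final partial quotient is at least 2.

[6; 19, 42, 2, 1, 2]

Apply division with remainder until the remainder is 0:
39033 ÷ 6449 → quotient 6, remainder 339
6449 ÷ 339 → quotient 19, remainder 8
339 ÷ 8 → quotient 42, remainder 3
8 ÷ 3 → quotient 2, remainder 2
3 ÷ 2 → quotient 1, remainder 1
2 ÷ 1 → quotient 2, remainder 0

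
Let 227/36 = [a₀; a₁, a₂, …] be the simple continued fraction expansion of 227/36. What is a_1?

227 = 6·36 + 11, so a_0 = 6
36 = 3·11 + 3, so a_1 = 3

3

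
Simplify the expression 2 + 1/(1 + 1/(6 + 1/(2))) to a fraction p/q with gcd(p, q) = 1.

43/15

Start with 2.
6 + 1/(2/1) = 6 + 1/2 = 13/2
1 + 1/(13/2) = 1 + 2/13 = 15/13
2 + 1/(15/13) = 2 + 13/15 = 43/15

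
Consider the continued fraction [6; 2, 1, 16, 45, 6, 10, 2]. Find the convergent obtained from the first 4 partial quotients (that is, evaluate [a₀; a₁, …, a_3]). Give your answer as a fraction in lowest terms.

317/50

Start with 16.
1 + 1/(16/1) = 1 + 1/16 = 17/16
2 + 1/(17/16) = 2 + 16/17 = 50/17
6 + 1/(50/17) = 6 + 17/50 = 317/50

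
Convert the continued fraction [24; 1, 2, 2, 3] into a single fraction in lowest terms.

593/24

Start with 3.
2 + 1/(3/1) = 2 + 1/3 = 7/3
2 + 1/(7/3) = 2 + 3/7 = 17/7
1 + 1/(17/7) = 1 + 7/17 = 24/17
24 + 1/(24/17) = 24 + 17/24 = 593/24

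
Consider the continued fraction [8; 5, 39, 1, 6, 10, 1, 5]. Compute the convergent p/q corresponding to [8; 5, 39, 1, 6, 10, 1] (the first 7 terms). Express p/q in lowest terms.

128093/15623

Build up convergents one term at a time:
a_0 = 8: 8/1
a_1 = 5: 41/5
a_2 = 39: 1607/196
a_3 = 1: 1648/201
a_4 = 6: 11495/1402
a_5 = 10: 116598/14221
a_6 = 1: 128093/15623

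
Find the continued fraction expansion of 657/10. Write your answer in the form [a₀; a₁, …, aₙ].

657 = 65·10 + 7, so a_0 = 65
10 = 1·7 + 3, so a_1 = 1
7 = 2·3 + 1, so a_2 = 2
3 = 3·1 + 0, so a_3 = 3

[65; 1, 2, 3]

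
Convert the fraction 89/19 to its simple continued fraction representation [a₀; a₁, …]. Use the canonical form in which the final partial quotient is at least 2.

[4; 1, 2, 6]

Run the Euclidean algorithm, recording each quotient:
89 = 4·19 + 13, so a_0 = 4
19 = 1·13 + 6, so a_1 = 1
13 = 2·6 + 1, so a_2 = 2
6 = 6·1 + 0, so a_3 = 6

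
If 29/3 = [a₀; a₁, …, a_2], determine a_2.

Apply division with remainder until the remainder is 0:
29 = 9·3 + 2, so a_0 = 9
3 = 1·2 + 1, so a_1 = 1
2 = 2·1 + 0, so a_2 = 2

2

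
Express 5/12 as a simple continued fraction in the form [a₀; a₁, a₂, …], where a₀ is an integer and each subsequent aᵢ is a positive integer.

[0; 2, 2, 2]

Apply division with remainder until the remainder is 0:
5 = 0·12 + 5, so a_0 = 0
12 = 2·5 + 2, so a_1 = 2
5 = 2·2 + 1, so a_2 = 2
2 = 2·1 + 0, so a_3 = 2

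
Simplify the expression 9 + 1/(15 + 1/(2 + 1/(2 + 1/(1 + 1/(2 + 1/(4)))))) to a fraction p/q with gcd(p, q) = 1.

Work from the innermost term outward:
Start with 4.
2 + 1/(4/1) = 2 + 1/4 = 9/4
1 + 1/(9/4) = 1 + 4/9 = 13/9
2 + 1/(13/9) = 2 + 9/13 = 35/13
2 + 1/(35/13) = 2 + 13/35 = 83/35
15 + 1/(83/35) = 15 + 35/83 = 1280/83
9 + 1/(1280/83) = 9 + 83/1280 = 11603/1280

11603/1280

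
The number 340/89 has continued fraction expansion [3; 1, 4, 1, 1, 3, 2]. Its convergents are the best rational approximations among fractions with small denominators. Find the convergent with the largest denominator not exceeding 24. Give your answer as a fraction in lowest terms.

42/11

List convergents until the denominator exceeds the bound:
a_0 = 3: 3/1  (≤ bound)
a_1 = 1: 4/1  (≤ bound)
a_2 = 4: 19/5  (≤ bound)
a_3 = 1: 23/6  (≤ bound)
a_4 = 1: 42/11  (≤ bound)
a_5 = 3: 149/39  (> 24, stop)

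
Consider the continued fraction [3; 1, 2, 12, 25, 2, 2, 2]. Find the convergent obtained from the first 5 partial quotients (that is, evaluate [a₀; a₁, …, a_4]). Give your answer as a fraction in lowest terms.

3411/928

Start with 25.
12 + 1/(25/1) = 12 + 1/25 = 301/25
2 + 1/(301/25) = 2 + 25/301 = 627/301
1 + 1/(627/301) = 1 + 301/627 = 928/627
3 + 1/(928/627) = 3 + 627/928 = 3411/928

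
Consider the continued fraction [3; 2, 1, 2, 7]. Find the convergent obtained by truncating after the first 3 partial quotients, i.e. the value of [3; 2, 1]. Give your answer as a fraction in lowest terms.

Start with 1.
2 + 1/(1/1) = 2 + 1/1 = 3/1
3 + 1/(3/1) = 3 + 1/3 = 10/3

10/3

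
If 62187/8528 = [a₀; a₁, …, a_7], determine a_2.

2

⌊62187/8528⌋ = 7, remainder 2491
⌊8528/2491⌋ = 3, remainder 1055
⌊2491/1055⌋ = 2, remainder 381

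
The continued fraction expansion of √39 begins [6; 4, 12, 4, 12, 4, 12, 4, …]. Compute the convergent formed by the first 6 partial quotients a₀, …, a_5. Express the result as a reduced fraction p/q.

Start with 4.
12 + 1/(4/1) = 12 + 1/4 = 49/4
4 + 1/(49/4) = 4 + 4/49 = 200/49
12 + 1/(200/49) = 12 + 49/200 = 2449/200
4 + 1/(2449/200) = 4 + 200/2449 = 9996/2449
6 + 1/(9996/2449) = 6 + 2449/9996 = 62425/9996

62425/9996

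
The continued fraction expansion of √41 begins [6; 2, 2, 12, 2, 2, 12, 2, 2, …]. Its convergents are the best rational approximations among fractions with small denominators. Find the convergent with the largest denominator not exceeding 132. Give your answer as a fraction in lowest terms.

List convergents until the denominator exceeds the bound:
a_0 = 6: 6/1  (≤ bound)
a_1 = 2: 13/2  (≤ bound)
a_2 = 2: 32/5  (≤ bound)
a_3 = 12: 397/62  (≤ bound)
a_4 = 2: 826/129  (≤ bound)
a_5 = 2: 2049/320  (> 132, stop)

826/129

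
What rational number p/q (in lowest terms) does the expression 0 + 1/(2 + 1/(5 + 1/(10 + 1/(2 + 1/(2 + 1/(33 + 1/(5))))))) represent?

44525/97787

a_0 = 0: 0/1
a_1 = 2: 1/2
a_2 = 5: 5/11
a_3 = 10: 51/112
a_4 = 2: 107/235
a_5 = 2: 265/582
a_6 = 33: 8852/19441
a_7 = 5: 44525/97787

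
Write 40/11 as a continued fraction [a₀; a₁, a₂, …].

[3; 1, 1, 1, 3]

40 ÷ 11 → quotient 3, remainder 7
11 ÷ 7 → quotient 1, remainder 4
7 ÷ 4 → quotient 1, remainder 3
4 ÷ 3 → quotient 1, remainder 1
3 ÷ 1 → quotient 3, remainder 0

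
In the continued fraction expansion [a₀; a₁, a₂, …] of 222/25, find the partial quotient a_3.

3

Run the Euclidean algorithm, recording each quotient:
⌊222/25⌋ = 8, remainder 22
⌊25/22⌋ = 1, remainder 3
⌊22/3⌋ = 7, remainder 1
⌊3/1⌋ = 3, remainder 0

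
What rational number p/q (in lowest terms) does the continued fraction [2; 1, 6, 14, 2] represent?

586/205

a_0 = 2: 2/1
a_1 = 1: 3/1
a_2 = 6: 20/7
a_3 = 14: 283/99
a_4 = 2: 586/205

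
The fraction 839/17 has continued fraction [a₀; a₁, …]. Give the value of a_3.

5

839 = 49·17 + 6, so a_0 = 49
17 = 2·6 + 5, so a_1 = 2
6 = 1·5 + 1, so a_2 = 1
5 = 5·1 + 0, so a_3 = 5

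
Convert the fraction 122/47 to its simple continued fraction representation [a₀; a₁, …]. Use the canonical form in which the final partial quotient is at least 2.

[2; 1, 1, 2, 9]

⌊122/47⌋ = 2, remainder 28
⌊47/28⌋ = 1, remainder 19
⌊28/19⌋ = 1, remainder 9
⌊19/9⌋ = 2, remainder 1
⌊9/1⌋ = 9, remainder 0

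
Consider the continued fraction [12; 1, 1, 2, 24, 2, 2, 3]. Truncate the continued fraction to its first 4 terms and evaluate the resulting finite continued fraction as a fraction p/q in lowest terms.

63/5

Work from the innermost term outward:
Start with 2.
1 + 1/(2/1) = 1 + 1/2 = 3/2
1 + 1/(3/2) = 1 + 2/3 = 5/3
12 + 1/(5/3) = 12 + 3/5 = 63/5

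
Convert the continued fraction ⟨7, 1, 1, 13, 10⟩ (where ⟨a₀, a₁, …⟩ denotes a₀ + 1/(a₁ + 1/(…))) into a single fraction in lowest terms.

Start with 10.
13 + 1/(10/1) = 13 + 1/10 = 131/10
1 + 1/(131/10) = 1 + 10/131 = 141/131
1 + 1/(141/131) = 1 + 131/141 = 272/141
7 + 1/(272/141) = 7 + 141/272 = 2045/272

2045/272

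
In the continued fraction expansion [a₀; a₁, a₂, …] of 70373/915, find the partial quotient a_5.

4

70373 = 76·915 + 833, so a_0 = 76
915 = 1·833 + 82, so a_1 = 1
833 = 10·82 + 13, so a_2 = 10
82 = 6·13 + 4, so a_3 = 6
13 = 3·4 + 1, so a_4 = 3
4 = 4·1 + 0, so a_5 = 4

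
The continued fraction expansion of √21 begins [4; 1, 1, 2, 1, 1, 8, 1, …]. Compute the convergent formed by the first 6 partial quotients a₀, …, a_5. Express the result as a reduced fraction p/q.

Start with 1.
1 + 1/(1/1) = 1 + 1/1 = 2/1
2 + 1/(2/1) = 2 + 1/2 = 5/2
1 + 1/(5/2) = 1 + 2/5 = 7/5
1 + 1/(7/5) = 1 + 5/7 = 12/7
4 + 1/(12/7) = 4 + 7/12 = 55/12

55/12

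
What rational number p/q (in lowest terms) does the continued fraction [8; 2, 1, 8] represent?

217/26

a_0 = 8: 8/1
a_1 = 2: 17/2
a_2 = 1: 25/3
a_3 = 8: 217/26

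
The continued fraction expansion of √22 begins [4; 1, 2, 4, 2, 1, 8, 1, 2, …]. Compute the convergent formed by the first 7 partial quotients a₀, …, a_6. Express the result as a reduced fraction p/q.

1712/365

Start with 8.
1 + 1/(8/1) = 1 + 1/8 = 9/8
2 + 1/(9/8) = 2 + 8/9 = 26/9
4 + 1/(26/9) = 4 + 9/26 = 113/26
2 + 1/(113/26) = 2 + 26/113 = 252/113
1 + 1/(252/113) = 1 + 113/252 = 365/252
4 + 1/(365/252) = 4 + 252/365 = 1712/365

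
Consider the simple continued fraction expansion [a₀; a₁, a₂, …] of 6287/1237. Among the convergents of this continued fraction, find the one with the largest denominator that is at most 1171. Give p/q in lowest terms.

2897/570

a_0 = 5: 5/1  (≤ bound)
a_1 = 12: 61/12  (≤ bound)
a_2 = 7: 432/85  (≤ bound)
a_3 = 1: 493/97  (≤ bound)
a_4 = 5: 2897/570  (≤ bound)
a_5 = 2: 6287/1237  (> 1171, stop)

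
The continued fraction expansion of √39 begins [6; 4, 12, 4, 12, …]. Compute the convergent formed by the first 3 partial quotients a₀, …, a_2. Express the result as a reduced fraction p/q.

306/49

Compute successive convergents:
a_0 = 6: 6/1
a_1 = 4: 25/4
a_2 = 12: 306/49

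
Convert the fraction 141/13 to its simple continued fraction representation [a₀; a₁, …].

[10; 1, 5, 2]

141 = 10·13 + 11, so a_0 = 10
13 = 1·11 + 2, so a_1 = 1
11 = 5·2 + 1, so a_2 = 5
2 = 2·1 + 0, so a_3 = 2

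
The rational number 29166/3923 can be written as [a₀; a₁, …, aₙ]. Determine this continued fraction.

[7; 2, 3, 3, 11, 15]

Run the Euclidean algorithm, recording each quotient:
⌊29166/3923⌋ = 7, remainder 1705
⌊3923/1705⌋ = 2, remainder 513
⌊1705/513⌋ = 3, remainder 166
⌊513/166⌋ = 3, remainder 15
⌊166/15⌋ = 11, remainder 1
⌊15/1⌋ = 15, remainder 0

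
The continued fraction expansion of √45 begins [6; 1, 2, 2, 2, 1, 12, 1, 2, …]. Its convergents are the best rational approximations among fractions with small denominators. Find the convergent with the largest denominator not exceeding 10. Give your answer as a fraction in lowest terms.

List convergents until the denominator exceeds the bound:
a_0 = 6: 6/1  (≤ bound)
a_1 = 1: 7/1  (≤ bound)
a_2 = 2: 20/3  (≤ bound)
a_3 = 2: 47/7  (≤ bound)
a_4 = 2: 114/17  (> 10, stop)

47/7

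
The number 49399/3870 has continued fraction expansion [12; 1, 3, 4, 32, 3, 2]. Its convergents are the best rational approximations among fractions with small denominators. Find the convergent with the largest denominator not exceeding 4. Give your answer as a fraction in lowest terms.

a_0 = 12: 12/1  (≤ bound)
a_1 = 1: 13/1  (≤ bound)
a_2 = 3: 51/4  (≤ bound)
a_3 = 4: 217/17  (> 4, stop)

51/4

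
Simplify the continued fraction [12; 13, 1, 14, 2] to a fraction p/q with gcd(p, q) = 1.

5215/432

a_0 = 12: 12/1
a_1 = 13: 157/13
a_2 = 1: 169/14
a_3 = 14: 2523/209
a_4 = 2: 5215/432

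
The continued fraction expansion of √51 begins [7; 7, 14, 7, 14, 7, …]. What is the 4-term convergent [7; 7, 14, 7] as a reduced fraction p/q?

a_0 = 7: 7/1
a_1 = 7: 50/7
a_2 = 14: 707/99
a_3 = 7: 4999/700

4999/700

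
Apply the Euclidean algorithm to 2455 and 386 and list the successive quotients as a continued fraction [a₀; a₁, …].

2455 = 6·386 + 139, so a_0 = 6
386 = 2·139 + 108, so a_1 = 2
139 = 1·108 + 31, so a_2 = 1
108 = 3·31 + 15, so a_3 = 3
31 = 2·15 + 1, so a_4 = 2
15 = 15·1 + 0, so a_5 = 15

[6; 2, 1, 3, 2, 15]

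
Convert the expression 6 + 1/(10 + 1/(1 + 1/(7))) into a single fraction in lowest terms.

530/87

a_0 = 6: 6/1
a_1 = 10: 61/10
a_2 = 1: 67/11
a_3 = 7: 530/87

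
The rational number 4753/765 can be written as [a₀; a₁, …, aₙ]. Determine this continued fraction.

[6; 4, 1, 2, 3, 1, 5, 2]

Repeatedly divide and take the remainder:
4753 = 6·765 + 163, so a_0 = 6
765 = 4·163 + 113, so a_1 = 4
163 = 1·113 + 50, so a_2 = 1
113 = 2·50 + 13, so a_3 = 2
50 = 3·13 + 11, so a_4 = 3
13 = 1·11 + 2, so a_5 = 1
11 = 5·2 + 1, so a_6 = 5
2 = 2·1 + 0, so a_7 = 2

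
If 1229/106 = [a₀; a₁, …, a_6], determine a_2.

1

Repeatedly divide and take the remainder:
1229 ÷ 106 → quotient 11, remainder 63
106 ÷ 63 → quotient 1, remainder 43
63 ÷ 43 → quotient 1, remainder 20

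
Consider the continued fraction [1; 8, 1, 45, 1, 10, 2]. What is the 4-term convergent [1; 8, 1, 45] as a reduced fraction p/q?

Use the convergent recurrence hₖ = aₖ·hₖ₋₁ + hₖ₋₂ (and likewise for the denominators kₖ):
a_0 = 1: 1/1
a_1 = 8: 9/8
a_2 = 1: 10/9
a_3 = 45: 459/413

459/413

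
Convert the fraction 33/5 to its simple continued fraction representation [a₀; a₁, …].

Run the Euclidean algorithm, recording each quotient:
⌊33/5⌋ = 6, remainder 3
⌊5/3⌋ = 1, remainder 2
⌊3/2⌋ = 1, remainder 1
⌊2/1⌋ = 2, remainder 0

[6; 1, 1, 2]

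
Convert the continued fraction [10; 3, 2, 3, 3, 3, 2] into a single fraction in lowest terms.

Start with 2.
3 + 1/(2/1) = 3 + 1/2 = 7/2
3 + 1/(7/2) = 3 + 2/7 = 23/7
3 + 1/(23/7) = 3 + 7/23 = 76/23
2 + 1/(76/23) = 2 + 23/76 = 175/76
3 + 1/(175/76) = 3 + 76/175 = 601/175
10 + 1/(601/175) = 10 + 175/601 = 6185/601

6185/601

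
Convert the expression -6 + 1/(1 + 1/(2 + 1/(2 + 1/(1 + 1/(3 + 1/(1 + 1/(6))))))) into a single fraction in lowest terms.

-1690/319

a_0 = -6: -6/1
a_1 = 1: -5/1
a_2 = 2: -16/3
a_3 = 2: -37/7
a_4 = 1: -53/10
a_5 = 3: -196/37
a_6 = 1: -249/47
a_7 = 6: -1690/319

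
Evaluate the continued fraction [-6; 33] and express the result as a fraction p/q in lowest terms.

-197/33

a_0 = -6: -6/1
a_1 = 33: -197/33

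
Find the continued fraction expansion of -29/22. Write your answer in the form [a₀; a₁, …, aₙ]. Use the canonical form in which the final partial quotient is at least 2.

[-2; 1, 2, 7]

-29 ÷ 22 → quotient -2, remainder 15
22 ÷ 15 → quotient 1, remainder 7
15 ÷ 7 → quotient 2, remainder 1
7 ÷ 1 → quotient 7, remainder 0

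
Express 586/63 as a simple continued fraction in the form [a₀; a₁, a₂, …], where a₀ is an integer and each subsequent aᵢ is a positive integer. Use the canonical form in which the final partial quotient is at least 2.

Run the Euclidean algorithm, recording each quotient:
586 ÷ 63 → quotient 9, remainder 19
63 ÷ 19 → quotient 3, remainder 6
19 ÷ 6 → quotient 3, remainder 1
6 ÷ 1 → quotient 6, remainder 0

[9; 3, 3, 6]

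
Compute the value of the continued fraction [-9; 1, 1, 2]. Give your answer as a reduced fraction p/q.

-42/5

a_0 = -9: -9/1
a_1 = 1: -8/1
a_2 = 1: -17/2
a_3 = 2: -42/5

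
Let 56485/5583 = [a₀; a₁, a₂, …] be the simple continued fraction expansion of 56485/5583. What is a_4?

10

56485 ÷ 5583 → quotient 10, remainder 655
5583 ÷ 655 → quotient 8, remainder 343
655 ÷ 343 → quotient 1, remainder 312
343 ÷ 312 → quotient 1, remainder 31
312 ÷ 31 → quotient 10, remainder 2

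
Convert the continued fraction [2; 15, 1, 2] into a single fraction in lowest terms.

97/47

Build up convergents one term at a time:
a_0 = 2: 2/1
a_1 = 15: 31/15
a_2 = 1: 33/16
a_3 = 2: 97/47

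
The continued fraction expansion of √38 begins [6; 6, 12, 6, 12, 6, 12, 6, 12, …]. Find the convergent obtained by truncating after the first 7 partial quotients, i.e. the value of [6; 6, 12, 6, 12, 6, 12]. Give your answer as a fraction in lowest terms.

2463306/399601

Starting at the tail and folding back:
Start with 12.
6 + 1/(12/1) = 6 + 1/12 = 73/12
12 + 1/(73/12) = 12 + 12/73 = 888/73
6 + 1/(888/73) = 6 + 73/888 = 5401/888
12 + 1/(5401/888) = 12 + 888/5401 = 65700/5401
6 + 1/(65700/5401) = 6 + 5401/65700 = 399601/65700
6 + 1/(399601/65700) = 6 + 65700/399601 = 2463306/399601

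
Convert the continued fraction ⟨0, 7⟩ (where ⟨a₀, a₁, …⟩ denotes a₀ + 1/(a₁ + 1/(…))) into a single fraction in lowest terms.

1/7

Start with 7.
0 + 1/(7/1) = 0 + 1/7 = 1/7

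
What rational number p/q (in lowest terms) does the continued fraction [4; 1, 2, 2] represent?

Build up convergents one term at a time:
a_0 = 4: 4/1
a_1 = 1: 5/1
a_2 = 2: 14/3
a_3 = 2: 33/7

33/7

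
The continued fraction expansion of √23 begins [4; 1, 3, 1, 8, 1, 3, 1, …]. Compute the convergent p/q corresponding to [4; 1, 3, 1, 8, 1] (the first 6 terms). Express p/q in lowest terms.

235/49

a_0 = 4: 4/1
a_1 = 1: 5/1
a_2 = 3: 19/4
a_3 = 1: 24/5
a_4 = 8: 211/44
a_5 = 1: 235/49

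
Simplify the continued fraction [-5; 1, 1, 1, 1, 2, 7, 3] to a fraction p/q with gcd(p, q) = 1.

-1320/301

Build up convergents one term at a time:
a_0 = -5: -5/1
a_1 = 1: -4/1
a_2 = 1: -9/2
a_3 = 1: -13/3
a_4 = 1: -22/5
a_5 = 2: -57/13
a_6 = 7: -421/96
a_7 = 3: -1320/301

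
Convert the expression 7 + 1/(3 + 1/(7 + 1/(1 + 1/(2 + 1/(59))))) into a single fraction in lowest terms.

31276/4273

Start with 59.
2 + 1/(59/1) = 2 + 1/59 = 119/59
1 + 1/(119/59) = 1 + 59/119 = 178/119
7 + 1/(178/119) = 7 + 119/178 = 1365/178
3 + 1/(1365/178) = 3 + 178/1365 = 4273/1365
7 + 1/(4273/1365) = 7 + 1365/4273 = 31276/4273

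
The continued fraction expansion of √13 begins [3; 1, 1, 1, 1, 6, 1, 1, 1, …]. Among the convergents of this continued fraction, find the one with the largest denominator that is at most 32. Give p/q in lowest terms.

18/5

List convergents until the denominator exceeds the bound:
a_0 = 3: 3/1  (≤ bound)
a_1 = 1: 4/1  (≤ bound)
a_2 = 1: 7/2  (≤ bound)
a_3 = 1: 11/3  (≤ bound)
a_4 = 1: 18/5  (≤ bound)
a_5 = 6: 119/33  (> 32, stop)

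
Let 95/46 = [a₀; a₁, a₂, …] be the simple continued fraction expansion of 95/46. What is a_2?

Apply division with remainder until the remainder is 0:
⌊95/46⌋ = 2, remainder 3
⌊46/3⌋ = 15, remainder 1
⌊3/1⌋ = 3, remainder 0

3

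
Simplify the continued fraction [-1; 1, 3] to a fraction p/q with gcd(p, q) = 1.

-1/4

Work from the innermost term outward:
Start with 3.
1 + 1/(3/1) = 1 + 1/3 = 4/3
-1 + 1/(4/3) = -1 + 3/4 = -1/4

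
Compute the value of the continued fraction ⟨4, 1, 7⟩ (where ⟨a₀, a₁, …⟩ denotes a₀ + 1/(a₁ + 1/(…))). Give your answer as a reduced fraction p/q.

a_0 = 4: 4/1
a_1 = 1: 5/1
a_2 = 7: 39/8

39/8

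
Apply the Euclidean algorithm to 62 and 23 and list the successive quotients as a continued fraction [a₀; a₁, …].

[2; 1, 2, 3, 2]

62 ÷ 23 → quotient 2, remainder 16
23 ÷ 16 → quotient 1, remainder 7
16 ÷ 7 → quotient 2, remainder 2
7 ÷ 2 → quotient 3, remainder 1
2 ÷ 1 → quotient 2, remainder 0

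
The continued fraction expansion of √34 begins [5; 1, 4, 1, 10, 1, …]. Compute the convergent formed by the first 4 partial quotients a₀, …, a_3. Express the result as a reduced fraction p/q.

Starting at the tail and folding back:
Start with 1.
4 + 1/(1/1) = 4 + 1/1 = 5/1
1 + 1/(5/1) = 1 + 1/5 = 6/5
5 + 1/(6/5) = 5 + 5/6 = 35/6

35/6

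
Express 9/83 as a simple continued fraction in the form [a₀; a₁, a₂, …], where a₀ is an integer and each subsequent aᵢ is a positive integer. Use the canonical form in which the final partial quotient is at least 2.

9 = 0·83 + 9, so a_0 = 0
83 = 9·9 + 2, so a_1 = 9
9 = 4·2 + 1, so a_2 = 4
2 = 2·1 + 0, so a_3 = 2

[0; 9, 4, 2]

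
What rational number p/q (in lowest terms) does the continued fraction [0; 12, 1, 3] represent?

Build up convergents one term at a time:
a_0 = 0: 0/1
a_1 = 12: 1/12
a_2 = 1: 1/13
a_3 = 3: 4/51

4/51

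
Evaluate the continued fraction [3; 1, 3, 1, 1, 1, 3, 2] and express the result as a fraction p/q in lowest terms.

439/116

Starting at the tail and folding back:
Start with 2.
3 + 1/(2/1) = 3 + 1/2 = 7/2
1 + 1/(7/2) = 1 + 2/7 = 9/7
1 + 1/(9/7) = 1 + 7/9 = 16/9
1 + 1/(16/9) = 1 + 9/16 = 25/16
3 + 1/(25/16) = 3 + 16/25 = 91/25
1 + 1/(91/25) = 1 + 25/91 = 116/91
3 + 1/(116/91) = 3 + 91/116 = 439/116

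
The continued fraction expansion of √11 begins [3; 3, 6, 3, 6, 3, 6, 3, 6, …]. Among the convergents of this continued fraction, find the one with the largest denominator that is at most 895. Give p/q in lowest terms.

1257/379

List convergents until the denominator exceeds the bound:
a_0 = 3: 3/1  (≤ bound)
a_1 = 3: 10/3  (≤ bound)
a_2 = 6: 63/19  (≤ bound)
a_3 = 3: 199/60  (≤ bound)
a_4 = 6: 1257/379  (≤ bound)
a_5 = 3: 3970/1197  (> 895, stop)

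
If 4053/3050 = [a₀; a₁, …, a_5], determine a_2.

Apply division with remainder until the remainder is 0:
⌊4053/3050⌋ = 1, remainder 1003
⌊3050/1003⌋ = 3, remainder 41
⌊1003/41⌋ = 24, remainder 19

24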